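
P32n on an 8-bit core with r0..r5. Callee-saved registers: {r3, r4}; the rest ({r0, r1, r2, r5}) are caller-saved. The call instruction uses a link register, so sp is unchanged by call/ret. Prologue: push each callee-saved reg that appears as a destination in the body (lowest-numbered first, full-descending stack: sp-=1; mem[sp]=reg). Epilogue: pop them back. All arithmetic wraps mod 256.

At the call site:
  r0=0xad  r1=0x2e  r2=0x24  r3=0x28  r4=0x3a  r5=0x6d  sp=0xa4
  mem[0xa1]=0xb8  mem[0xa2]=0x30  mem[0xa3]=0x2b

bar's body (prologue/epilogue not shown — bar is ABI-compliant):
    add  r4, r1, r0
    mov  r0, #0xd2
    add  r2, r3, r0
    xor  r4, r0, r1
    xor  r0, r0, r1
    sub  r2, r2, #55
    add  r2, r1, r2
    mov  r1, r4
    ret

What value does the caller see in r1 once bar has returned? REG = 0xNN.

prologue: push r4 → mem[0xa3]=0x3a, sp=0xa3
body[0] add  r4, r1, r0 → r4=0xdb
body[1] mov  r0, #0xd2 → r0=0xd2
body[2] add  r2, r3, r0 → r2=0xfa
body[3] xor  r4, r0, r1 → r4=0xfc
body[4] xor  r0, r0, r1 → r0=0xfc
body[5] sub  r2, r2, #55 → r2=0xc3
body[6] add  r2, r1, r2 → r2=0xf1
body[7] mov  r1, r4 → r1=0xfc
epilogue: pop r4=0x3a, sp=0xa4
r1 is caller-saved → body value

REG = 0xfc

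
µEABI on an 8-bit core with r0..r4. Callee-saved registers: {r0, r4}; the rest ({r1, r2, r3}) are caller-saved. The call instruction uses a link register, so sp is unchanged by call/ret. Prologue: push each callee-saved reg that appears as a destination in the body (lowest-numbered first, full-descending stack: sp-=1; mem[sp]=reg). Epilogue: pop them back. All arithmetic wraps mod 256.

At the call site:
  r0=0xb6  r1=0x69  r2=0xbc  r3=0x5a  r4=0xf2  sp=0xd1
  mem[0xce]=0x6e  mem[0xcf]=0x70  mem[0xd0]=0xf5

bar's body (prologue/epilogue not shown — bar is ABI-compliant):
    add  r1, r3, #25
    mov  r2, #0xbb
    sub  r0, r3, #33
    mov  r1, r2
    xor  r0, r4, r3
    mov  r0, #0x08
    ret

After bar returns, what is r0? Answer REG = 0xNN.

prologue: push r0 -> mem[0xd0]=0xb6, sp=0xd0
body[0] add  r1, r3, #25 -> r1=0x73
body[1] mov  r2, #0xbb -> r2=0xbb
body[2] sub  r0, r3, #33 -> r0=0x39
body[3] mov  r1, r2 -> r1=0xbb
body[4] xor  r0, r4, r3 -> r0=0xa8
body[5] mov  r0, #0x08 -> r0=0x08
epilogue: pop r0=0xb6, sp=0xd1
r0 is callee-saved -> restored

REG = 0xb6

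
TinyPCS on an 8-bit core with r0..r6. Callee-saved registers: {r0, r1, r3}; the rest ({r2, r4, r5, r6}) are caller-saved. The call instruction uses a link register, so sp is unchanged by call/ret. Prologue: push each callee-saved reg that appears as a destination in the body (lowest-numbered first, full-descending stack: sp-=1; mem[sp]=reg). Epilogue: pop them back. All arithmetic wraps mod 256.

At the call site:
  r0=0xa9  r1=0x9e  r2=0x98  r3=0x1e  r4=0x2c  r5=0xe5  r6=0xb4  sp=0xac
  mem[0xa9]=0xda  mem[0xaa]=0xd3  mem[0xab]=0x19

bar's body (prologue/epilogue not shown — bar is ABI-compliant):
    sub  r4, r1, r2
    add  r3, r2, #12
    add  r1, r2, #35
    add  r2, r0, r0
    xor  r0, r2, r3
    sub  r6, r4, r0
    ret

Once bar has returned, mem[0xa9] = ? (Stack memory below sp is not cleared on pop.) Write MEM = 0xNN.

MEM = 0x1e

prologue: push r0 -> mem[0xab]=0xa9, sp=0xab
prologue: push r1 -> mem[0xaa]=0x9e, sp=0xaa
prologue: push r3 -> mem[0xa9]=0x1e, sp=0xa9
body[0] sub  r4, r1, r2 -> r4=0x06
body[1] add  r3, r2, #12 -> r3=0xa4
body[2] add  r1, r2, #35 -> r1=0xbb
body[3] add  r2, r0, r0 -> r2=0x52
body[4] xor  r0, r2, r3 -> r0=0xf6
body[5] sub  r6, r4, r0 -> r6=0x10
epilogue: pop r3=0x1e, sp=0xaa
epilogue: pop r1=0x9e, sp=0xab
epilogue: pop r0=0xa9, sp=0xac
prologue pushed ['r0', 'r1', 'r3'] at ['0xab', '0xaa', '0xa9']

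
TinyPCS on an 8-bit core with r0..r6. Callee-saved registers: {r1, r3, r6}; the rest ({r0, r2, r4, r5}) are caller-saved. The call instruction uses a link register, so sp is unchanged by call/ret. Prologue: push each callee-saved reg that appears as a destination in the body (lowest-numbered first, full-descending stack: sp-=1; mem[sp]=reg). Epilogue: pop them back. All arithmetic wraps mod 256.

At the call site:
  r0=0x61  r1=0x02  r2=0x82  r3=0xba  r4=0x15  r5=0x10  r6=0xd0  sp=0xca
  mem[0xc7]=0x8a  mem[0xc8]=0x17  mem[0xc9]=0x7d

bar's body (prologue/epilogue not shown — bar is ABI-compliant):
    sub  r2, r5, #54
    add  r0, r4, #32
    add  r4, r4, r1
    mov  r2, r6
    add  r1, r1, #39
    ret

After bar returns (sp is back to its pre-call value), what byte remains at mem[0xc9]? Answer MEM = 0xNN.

MEM = 0x02

prologue: push r1 -> mem[0xc9]=0x02, sp=0xc9
body[0] sub  r2, r5, #54 -> r2=0xda
body[1] add  r0, r4, #32 -> r0=0x35
body[2] add  r4, r4, r1 -> r4=0x17
body[3] mov  r2, r6 -> r2=0xd0
body[4] add  r1, r1, #39 -> r1=0x29
epilogue: pop r1=0x02, sp=0xca
prologue pushed ['r1'] at ['0xc9']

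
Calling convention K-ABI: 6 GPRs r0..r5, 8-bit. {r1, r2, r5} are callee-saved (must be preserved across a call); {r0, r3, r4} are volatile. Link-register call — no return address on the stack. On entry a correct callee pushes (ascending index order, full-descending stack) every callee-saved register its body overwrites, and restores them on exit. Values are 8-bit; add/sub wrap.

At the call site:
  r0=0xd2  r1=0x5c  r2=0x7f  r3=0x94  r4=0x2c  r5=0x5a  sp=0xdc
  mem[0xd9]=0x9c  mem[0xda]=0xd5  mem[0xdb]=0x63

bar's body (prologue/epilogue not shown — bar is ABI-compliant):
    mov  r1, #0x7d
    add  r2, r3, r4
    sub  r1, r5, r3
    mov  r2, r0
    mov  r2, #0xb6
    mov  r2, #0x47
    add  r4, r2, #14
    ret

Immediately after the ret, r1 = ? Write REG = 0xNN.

prologue: push r1 -> mem[0xdb]=0x5c, sp=0xdb
prologue: push r2 -> mem[0xda]=0x7f, sp=0xda
body[0] mov  r1, #0x7d -> r1=0x7d
body[1] add  r2, r3, r4 -> r2=0xc0
body[2] sub  r1, r5, r3 -> r1=0xc6
body[3] mov  r2, r0 -> r2=0xd2
body[4] mov  r2, #0xb6 -> r2=0xb6
body[5] mov  r2, #0x47 -> r2=0x47
body[6] add  r4, r2, #14 -> r4=0x55
epilogue: pop r2=0x7f, sp=0xdb
epilogue: pop r1=0x5c, sp=0xdc
r1 is callee-saved -> restored

REG = 0x5c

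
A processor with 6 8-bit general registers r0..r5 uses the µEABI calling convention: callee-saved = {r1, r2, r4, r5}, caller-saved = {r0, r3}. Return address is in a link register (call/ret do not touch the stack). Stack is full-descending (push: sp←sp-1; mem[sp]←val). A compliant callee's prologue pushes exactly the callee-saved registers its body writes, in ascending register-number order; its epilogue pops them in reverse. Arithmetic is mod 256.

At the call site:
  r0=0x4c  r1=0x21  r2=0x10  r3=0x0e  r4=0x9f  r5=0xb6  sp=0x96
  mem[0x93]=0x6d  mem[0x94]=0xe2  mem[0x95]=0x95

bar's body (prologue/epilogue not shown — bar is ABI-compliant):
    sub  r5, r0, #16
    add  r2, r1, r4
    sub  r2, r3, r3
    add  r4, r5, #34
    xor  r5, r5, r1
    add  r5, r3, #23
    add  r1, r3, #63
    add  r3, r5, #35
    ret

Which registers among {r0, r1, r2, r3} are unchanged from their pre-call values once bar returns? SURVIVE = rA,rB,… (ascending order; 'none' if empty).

prologue: push r1 -> mem[0x95]=0x21, sp=0x95
prologue: push r2 -> mem[0x94]=0x10, sp=0x94
prologue: push r4 -> mem[0x93]=0x9f, sp=0x93
prologue: push r5 -> mem[0x92]=0xb6, sp=0x92
body[0] sub  r5, r0, #16 -> r5=0x3c
body[1] add  r2, r1, r4 -> r2=0xc0
body[2] sub  r2, r3, r3 -> r2=0x00
body[3] add  r4, r5, #34 -> r4=0x5e
body[4] xor  r5, r5, r1 -> r5=0x1d
body[5] add  r5, r3, #23 -> r5=0x25
body[6] add  r1, r3, #63 -> r1=0x4d
body[7] add  r3, r5, #35 -> r3=0x48
epilogue: pop r5=0xb6, sp=0x93
epilogue: pop r4=0x9f, sp=0x94
epilogue: pop r2=0x10, sp=0x95
epilogue: pop r1=0x21, sp=0x96
r0: caller-saved, written=False
r1: callee-saved, written=True
r2: callee-saved, written=True
r3: caller-saved, written=True

SURVIVE = r0,r1,r2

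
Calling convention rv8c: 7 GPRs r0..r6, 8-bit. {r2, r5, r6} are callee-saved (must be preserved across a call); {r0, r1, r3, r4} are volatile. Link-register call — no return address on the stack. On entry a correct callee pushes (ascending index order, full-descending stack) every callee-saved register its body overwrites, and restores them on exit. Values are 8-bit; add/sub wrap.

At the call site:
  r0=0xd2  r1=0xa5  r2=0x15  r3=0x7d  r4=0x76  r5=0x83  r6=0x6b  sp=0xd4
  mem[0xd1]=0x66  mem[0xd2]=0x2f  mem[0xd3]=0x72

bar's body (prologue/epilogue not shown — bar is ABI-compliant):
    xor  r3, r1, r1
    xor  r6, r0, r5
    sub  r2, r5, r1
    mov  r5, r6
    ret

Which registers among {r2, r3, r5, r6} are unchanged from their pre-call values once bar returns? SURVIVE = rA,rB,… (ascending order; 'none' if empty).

SURVIVE = r2,r5,r6

prologue: push r2 -> mem[0xd3]=0x15, sp=0xd3
prologue: push r5 -> mem[0xd2]=0x83, sp=0xd2
prologue: push r6 -> mem[0xd1]=0x6b, sp=0xd1
body[0] xor  r3, r1, r1 -> r3=0x00
body[1] xor  r6, r0, r5 -> r6=0x51
body[2] sub  r2, r5, r1 -> r2=0xde
body[3] mov  r5, r6 -> r5=0x51
epilogue: pop r6=0x6b, sp=0xd2
epilogue: pop r5=0x83, sp=0xd3
epilogue: pop r2=0x15, sp=0xd4
r2: callee-saved, written=True
r3: caller-saved, written=True
r5: callee-saved, written=True
r6: callee-saved, written=True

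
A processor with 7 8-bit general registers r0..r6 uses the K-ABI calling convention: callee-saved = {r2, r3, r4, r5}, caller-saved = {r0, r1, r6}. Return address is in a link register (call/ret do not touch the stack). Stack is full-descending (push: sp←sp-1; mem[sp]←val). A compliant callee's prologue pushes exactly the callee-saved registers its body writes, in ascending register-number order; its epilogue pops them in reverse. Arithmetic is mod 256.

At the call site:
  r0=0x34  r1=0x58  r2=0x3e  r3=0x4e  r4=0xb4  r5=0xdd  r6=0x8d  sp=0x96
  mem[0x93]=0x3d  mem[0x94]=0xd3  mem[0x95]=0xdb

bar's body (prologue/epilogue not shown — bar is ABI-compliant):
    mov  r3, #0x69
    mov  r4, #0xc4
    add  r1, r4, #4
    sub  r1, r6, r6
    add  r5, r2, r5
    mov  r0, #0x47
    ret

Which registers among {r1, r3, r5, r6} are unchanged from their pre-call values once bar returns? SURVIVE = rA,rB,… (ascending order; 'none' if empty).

SURVIVE = r3,r5,r6

prologue: push r3 -> mem[0x95]=0x4e, sp=0x95
prologue: push r4 -> mem[0x94]=0xb4, sp=0x94
prologue: push r5 -> mem[0x93]=0xdd, sp=0x93
body[0] mov  r3, #0x69 -> r3=0x69
body[1] mov  r4, #0xc4 -> r4=0xc4
body[2] add  r1, r4, #4 -> r1=0xc8
body[3] sub  r1, r6, r6 -> r1=0x00
body[4] add  r5, r2, r5 -> r5=0x1b
body[5] mov  r0, #0x47 -> r0=0x47
epilogue: pop r5=0xdd, sp=0x94
epilogue: pop r4=0xb4, sp=0x95
epilogue: pop r3=0x4e, sp=0x96
r1: caller-saved, written=True
r3: callee-saved, written=True
r5: callee-saved, written=True
r6: caller-saved, written=False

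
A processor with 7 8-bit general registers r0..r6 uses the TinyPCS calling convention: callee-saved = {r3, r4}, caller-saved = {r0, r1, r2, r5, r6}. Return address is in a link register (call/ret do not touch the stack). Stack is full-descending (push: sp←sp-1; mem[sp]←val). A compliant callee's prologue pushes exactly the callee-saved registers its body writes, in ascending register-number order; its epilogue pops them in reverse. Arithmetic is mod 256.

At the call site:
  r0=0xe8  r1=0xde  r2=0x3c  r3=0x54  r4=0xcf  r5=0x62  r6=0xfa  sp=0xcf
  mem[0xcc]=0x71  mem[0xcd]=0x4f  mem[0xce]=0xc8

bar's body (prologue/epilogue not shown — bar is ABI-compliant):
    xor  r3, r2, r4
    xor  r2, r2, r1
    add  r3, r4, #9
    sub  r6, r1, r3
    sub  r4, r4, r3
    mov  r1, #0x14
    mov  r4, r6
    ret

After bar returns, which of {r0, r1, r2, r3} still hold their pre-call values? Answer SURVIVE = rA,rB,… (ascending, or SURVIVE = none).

prologue: push r3 -> mem[0xce]=0x54, sp=0xce
prologue: push r4 -> mem[0xcd]=0xcf, sp=0xcd
body[0] xor  r3, r2, r4 -> r3=0xf3
body[1] xor  r2, r2, r1 -> r2=0xe2
body[2] add  r3, r4, #9 -> r3=0xd8
body[3] sub  r6, r1, r3 -> r6=0x06
body[4] sub  r4, r4, r3 -> r4=0xf7
body[5] mov  r1, #0x14 -> r1=0x14
body[6] mov  r4, r6 -> r4=0x06
epilogue: pop r4=0xcf, sp=0xce
epilogue: pop r3=0x54, sp=0xcf
r0: caller-saved, written=False
r1: caller-saved, written=True
r2: caller-saved, written=True
r3: callee-saved, written=True

SURVIVE = r0,r3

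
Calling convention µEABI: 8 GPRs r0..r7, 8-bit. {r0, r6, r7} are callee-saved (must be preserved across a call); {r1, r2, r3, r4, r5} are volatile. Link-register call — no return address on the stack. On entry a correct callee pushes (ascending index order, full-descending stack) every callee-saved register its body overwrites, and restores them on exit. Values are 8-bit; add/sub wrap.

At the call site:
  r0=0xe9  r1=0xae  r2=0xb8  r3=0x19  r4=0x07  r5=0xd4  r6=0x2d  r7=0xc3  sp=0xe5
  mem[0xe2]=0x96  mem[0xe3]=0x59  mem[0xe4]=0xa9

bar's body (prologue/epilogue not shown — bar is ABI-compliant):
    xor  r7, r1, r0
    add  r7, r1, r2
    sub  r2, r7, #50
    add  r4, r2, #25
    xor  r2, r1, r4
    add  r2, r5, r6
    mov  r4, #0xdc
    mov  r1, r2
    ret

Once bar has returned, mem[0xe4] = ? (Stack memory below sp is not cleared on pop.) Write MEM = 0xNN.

prologue: push r7 → mem[0xe4]=0xc3, sp=0xe4
body[0] xor  r7, r1, r0 → r7=0x47
body[1] add  r7, r1, r2 → r7=0x66
body[2] sub  r2, r7, #50 → r2=0x34
body[3] add  r4, r2, #25 → r4=0x4d
body[4] xor  r2, r1, r4 → r2=0xe3
body[5] add  r2, r5, r6 → r2=0x01
body[6] mov  r4, #0xdc → r4=0xdc
body[7] mov  r1, r2 → r1=0x01
epilogue: pop r7=0xc3, sp=0xe5
prologue pushed ['r7'] at ['0xe4']

MEM = 0xc3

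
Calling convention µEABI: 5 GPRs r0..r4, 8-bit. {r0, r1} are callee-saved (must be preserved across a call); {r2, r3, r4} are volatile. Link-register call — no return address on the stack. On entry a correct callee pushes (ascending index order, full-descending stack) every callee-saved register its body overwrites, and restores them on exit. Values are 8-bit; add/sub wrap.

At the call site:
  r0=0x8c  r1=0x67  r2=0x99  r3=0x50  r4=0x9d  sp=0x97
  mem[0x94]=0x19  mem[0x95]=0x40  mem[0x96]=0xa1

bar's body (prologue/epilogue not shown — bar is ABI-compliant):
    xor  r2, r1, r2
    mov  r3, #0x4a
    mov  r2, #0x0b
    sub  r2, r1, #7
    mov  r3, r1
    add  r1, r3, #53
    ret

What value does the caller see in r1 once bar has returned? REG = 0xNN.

REG = 0x67

prologue: push r1 -> mem[0x96]=0x67, sp=0x96
body[0] xor  r2, r1, r2 -> r2=0xfe
body[1] mov  r3, #0x4a -> r3=0x4a
body[2] mov  r2, #0x0b -> r2=0x0b
body[3] sub  r2, r1, #7 -> r2=0x60
body[4] mov  r3, r1 -> r3=0x67
body[5] add  r1, r3, #53 -> r1=0x9c
epilogue: pop r1=0x67, sp=0x97
r1 is callee-saved -> restored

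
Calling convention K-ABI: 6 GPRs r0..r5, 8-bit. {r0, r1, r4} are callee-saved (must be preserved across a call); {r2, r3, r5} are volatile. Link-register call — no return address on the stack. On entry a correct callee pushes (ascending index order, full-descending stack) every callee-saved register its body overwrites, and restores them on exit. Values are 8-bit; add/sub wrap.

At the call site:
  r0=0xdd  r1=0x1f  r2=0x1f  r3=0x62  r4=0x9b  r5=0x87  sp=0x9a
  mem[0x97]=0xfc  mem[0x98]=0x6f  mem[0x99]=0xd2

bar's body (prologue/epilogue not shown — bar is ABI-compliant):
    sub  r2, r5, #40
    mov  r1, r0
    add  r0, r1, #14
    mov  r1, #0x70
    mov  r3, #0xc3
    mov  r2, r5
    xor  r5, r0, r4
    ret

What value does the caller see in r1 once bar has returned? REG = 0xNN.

prologue: push r0 → mem[0x99]=0xdd, sp=0x99
prologue: push r1 → mem[0x98]=0x1f, sp=0x98
body[0] sub  r2, r5, #40 → r2=0x5f
body[1] mov  r1, r0 → r1=0xdd
body[2] add  r0, r1, #14 → r0=0xeb
body[3] mov  r1, #0x70 → r1=0x70
body[4] mov  r3, #0xc3 → r3=0xc3
body[5] mov  r2, r5 → r2=0x87
body[6] xor  r5, r0, r4 → r5=0x70
epilogue: pop r1=0x1f, sp=0x99
epilogue: pop r0=0xdd, sp=0x9a
r1 is callee-saved → restored

REG = 0x1f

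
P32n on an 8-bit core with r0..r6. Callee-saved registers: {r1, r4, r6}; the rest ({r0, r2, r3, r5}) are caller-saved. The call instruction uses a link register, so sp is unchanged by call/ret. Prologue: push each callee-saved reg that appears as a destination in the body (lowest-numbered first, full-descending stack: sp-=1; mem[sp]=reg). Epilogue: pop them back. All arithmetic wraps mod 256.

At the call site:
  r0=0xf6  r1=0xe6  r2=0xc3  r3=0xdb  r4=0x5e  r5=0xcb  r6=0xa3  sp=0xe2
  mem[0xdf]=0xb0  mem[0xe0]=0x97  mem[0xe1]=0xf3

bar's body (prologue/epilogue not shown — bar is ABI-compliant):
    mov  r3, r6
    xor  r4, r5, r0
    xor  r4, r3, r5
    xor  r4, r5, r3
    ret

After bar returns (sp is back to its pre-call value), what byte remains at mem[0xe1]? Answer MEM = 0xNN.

MEM = 0x5e

prologue: push r4 -> mem[0xe1]=0x5e, sp=0xe1
body[0] mov  r3, r6 -> r3=0xa3
body[1] xor  r4, r5, r0 -> r4=0x3d
body[2] xor  r4, r3, r5 -> r4=0x68
body[3] xor  r4, r5, r3 -> r4=0x68
epilogue: pop r4=0x5e, sp=0xe2
prologue pushed ['r4'] at ['0xe1']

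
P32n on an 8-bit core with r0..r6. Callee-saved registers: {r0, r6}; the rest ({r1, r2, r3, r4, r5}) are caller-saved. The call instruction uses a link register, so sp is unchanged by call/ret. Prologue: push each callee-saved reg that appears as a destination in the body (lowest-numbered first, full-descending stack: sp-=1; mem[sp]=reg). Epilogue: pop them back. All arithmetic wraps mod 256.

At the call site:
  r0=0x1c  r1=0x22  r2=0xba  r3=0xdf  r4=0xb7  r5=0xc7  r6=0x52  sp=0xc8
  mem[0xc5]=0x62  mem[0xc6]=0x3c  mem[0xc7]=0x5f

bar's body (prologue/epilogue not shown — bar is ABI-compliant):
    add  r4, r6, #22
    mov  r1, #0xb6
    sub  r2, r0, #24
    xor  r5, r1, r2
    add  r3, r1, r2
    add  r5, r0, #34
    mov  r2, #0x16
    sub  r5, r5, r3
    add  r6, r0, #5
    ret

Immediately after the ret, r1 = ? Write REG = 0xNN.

prologue: push r6 -> mem[0xc7]=0x52, sp=0xc7
body[0] add  r4, r6, #22 -> r4=0x68
body[1] mov  r1, #0xb6 -> r1=0xb6
body[2] sub  r2, r0, #24 -> r2=0x04
body[3] xor  r5, r1, r2 -> r5=0xb2
body[4] add  r3, r1, r2 -> r3=0xba
body[5] add  r5, r0, #34 -> r5=0x3e
body[6] mov  r2, #0x16 -> r2=0x16
body[7] sub  r5, r5, r3 -> r5=0x84
body[8] add  r6, r0, #5 -> r6=0x21
epilogue: pop r6=0x52, sp=0xc8
r1 is caller-saved -> body value

REG = 0xb6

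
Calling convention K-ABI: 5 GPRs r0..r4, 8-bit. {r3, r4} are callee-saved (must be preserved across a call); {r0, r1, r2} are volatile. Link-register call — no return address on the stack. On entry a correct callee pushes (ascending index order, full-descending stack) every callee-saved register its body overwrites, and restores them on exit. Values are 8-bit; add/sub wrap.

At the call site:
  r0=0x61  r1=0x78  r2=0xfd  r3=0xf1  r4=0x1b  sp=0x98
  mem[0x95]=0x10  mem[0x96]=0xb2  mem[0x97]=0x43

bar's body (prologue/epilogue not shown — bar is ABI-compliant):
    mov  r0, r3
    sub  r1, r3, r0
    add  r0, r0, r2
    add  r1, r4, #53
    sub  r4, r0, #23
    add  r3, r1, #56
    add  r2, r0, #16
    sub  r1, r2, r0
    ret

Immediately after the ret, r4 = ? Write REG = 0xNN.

REG = 0x1b

prologue: push r3 → mem[0x97]=0xf1, sp=0x97
prologue: push r4 → mem[0x96]=0x1b, sp=0x96
body[0] mov  r0, r3 → r0=0xf1
body[1] sub  r1, r3, r0 → r1=0x00
body[2] add  r0, r0, r2 → r0=0xee
body[3] add  r1, r4, #53 → r1=0x50
body[4] sub  r4, r0, #23 → r4=0xd7
body[5] add  r3, r1, #56 → r3=0x88
body[6] add  r2, r0, #16 → r2=0xfe
body[7] sub  r1, r2, r0 → r1=0x10
epilogue: pop r4=0x1b, sp=0x97
epilogue: pop r3=0xf1, sp=0x98
r4 is callee-saved → restored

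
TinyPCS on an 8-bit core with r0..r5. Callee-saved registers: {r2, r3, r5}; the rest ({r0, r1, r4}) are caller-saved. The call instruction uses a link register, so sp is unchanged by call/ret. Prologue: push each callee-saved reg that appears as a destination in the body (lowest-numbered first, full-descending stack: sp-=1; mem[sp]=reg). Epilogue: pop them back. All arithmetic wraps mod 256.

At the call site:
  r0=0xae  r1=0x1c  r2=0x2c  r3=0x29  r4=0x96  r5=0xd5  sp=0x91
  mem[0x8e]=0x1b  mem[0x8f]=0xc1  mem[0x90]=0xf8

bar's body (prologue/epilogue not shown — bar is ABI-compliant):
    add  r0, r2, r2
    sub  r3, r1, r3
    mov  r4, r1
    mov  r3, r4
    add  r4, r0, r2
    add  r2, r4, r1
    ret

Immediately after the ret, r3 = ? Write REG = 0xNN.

prologue: push r2 → mem[0x90]=0x2c, sp=0x90
prologue: push r3 → mem[0x8f]=0x29, sp=0x8f
body[0] add  r0, r2, r2 → r0=0x58
body[1] sub  r3, r1, r3 → r3=0xf3
body[2] mov  r4, r1 → r4=0x1c
body[3] mov  r3, r4 → r3=0x1c
body[4] add  r4, r0, r2 → r4=0x84
body[5] add  r2, r4, r1 → r2=0xa0
epilogue: pop r3=0x29, sp=0x90
epilogue: pop r2=0x2c, sp=0x91
r3 is callee-saved → restored

REG = 0x29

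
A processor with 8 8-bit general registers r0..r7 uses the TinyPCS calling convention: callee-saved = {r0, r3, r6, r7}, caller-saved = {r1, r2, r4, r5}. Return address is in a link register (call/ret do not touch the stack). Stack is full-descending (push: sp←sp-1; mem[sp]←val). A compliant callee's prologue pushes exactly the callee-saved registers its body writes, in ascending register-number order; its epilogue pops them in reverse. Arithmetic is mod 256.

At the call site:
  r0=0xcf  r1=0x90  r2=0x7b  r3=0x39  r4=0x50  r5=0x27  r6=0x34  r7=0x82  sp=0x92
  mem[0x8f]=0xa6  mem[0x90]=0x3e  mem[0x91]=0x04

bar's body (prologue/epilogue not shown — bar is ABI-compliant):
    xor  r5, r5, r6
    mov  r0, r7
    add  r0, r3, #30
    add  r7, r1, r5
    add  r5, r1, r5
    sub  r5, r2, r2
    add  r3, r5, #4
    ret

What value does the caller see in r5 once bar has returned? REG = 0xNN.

prologue: push r0 → mem[0x91]=0xcf, sp=0x91
prologue: push r3 → mem[0x90]=0x39, sp=0x90
prologue: push r7 → mem[0x8f]=0x82, sp=0x8f
body[0] xor  r5, r5, r6 → r5=0x13
body[1] mov  r0, r7 → r0=0x82
body[2] add  r0, r3, #30 → r0=0x57
body[3] add  r7, r1, r5 → r7=0xa3
body[4] add  r5, r1, r5 → r5=0xa3
body[5] sub  r5, r2, r2 → r5=0x00
body[6] add  r3, r5, #4 → r3=0x04
epilogue: pop r7=0x82, sp=0x90
epilogue: pop r3=0x39, sp=0x91
epilogue: pop r0=0xcf, sp=0x92
r5 is caller-saved → body value

REG = 0x00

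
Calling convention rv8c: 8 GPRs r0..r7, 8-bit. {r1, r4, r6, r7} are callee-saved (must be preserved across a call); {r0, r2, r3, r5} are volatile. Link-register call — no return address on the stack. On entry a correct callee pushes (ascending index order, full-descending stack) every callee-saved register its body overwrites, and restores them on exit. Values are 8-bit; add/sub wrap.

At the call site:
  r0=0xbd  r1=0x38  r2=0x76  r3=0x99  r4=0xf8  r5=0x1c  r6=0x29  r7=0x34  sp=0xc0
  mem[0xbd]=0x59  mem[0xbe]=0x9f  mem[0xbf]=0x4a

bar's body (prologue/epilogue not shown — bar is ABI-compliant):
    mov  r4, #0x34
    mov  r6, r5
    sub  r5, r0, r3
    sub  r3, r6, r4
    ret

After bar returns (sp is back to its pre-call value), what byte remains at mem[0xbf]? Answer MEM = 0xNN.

prologue: push r4 -> mem[0xbf]=0xf8, sp=0xbf
prologue: push r6 -> mem[0xbe]=0x29, sp=0xbe
body[0] mov  r4, #0x34 -> r4=0x34
body[1] mov  r6, r5 -> r6=0x1c
body[2] sub  r5, r0, r3 -> r5=0x24
body[3] sub  r3, r6, r4 -> r3=0xe8
epilogue: pop r6=0x29, sp=0xbf
epilogue: pop r4=0xf8, sp=0xc0
prologue pushed ['r4', 'r6'] at ['0xbf', '0xbe']

MEM = 0xf8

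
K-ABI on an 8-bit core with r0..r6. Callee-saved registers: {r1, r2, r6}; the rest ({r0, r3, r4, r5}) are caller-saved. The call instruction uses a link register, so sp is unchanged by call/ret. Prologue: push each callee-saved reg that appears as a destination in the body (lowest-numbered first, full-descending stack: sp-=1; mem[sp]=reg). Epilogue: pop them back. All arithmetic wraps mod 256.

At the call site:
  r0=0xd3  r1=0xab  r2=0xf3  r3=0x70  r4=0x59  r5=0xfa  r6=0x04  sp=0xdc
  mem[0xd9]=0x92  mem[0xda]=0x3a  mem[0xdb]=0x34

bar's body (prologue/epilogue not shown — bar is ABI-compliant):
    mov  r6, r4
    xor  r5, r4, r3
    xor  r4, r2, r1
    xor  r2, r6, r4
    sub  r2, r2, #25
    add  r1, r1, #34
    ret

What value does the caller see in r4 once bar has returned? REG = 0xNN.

REG = 0x58

prologue: push r1 → mem[0xdb]=0xab, sp=0xdb
prologue: push r2 → mem[0xda]=0xf3, sp=0xda
prologue: push r6 → mem[0xd9]=0x04, sp=0xd9
body[0] mov  r6, r4 → r6=0x59
body[1] xor  r5, r4, r3 → r5=0x29
body[2] xor  r4, r2, r1 → r4=0x58
body[3] xor  r2, r6, r4 → r2=0x01
body[4] sub  r2, r2, #25 → r2=0xe8
body[5] add  r1, r1, #34 → r1=0xcd
epilogue: pop r6=0x04, sp=0xda
epilogue: pop r2=0xf3, sp=0xdb
epilogue: pop r1=0xab, sp=0xdc
r4 is caller-saved → body value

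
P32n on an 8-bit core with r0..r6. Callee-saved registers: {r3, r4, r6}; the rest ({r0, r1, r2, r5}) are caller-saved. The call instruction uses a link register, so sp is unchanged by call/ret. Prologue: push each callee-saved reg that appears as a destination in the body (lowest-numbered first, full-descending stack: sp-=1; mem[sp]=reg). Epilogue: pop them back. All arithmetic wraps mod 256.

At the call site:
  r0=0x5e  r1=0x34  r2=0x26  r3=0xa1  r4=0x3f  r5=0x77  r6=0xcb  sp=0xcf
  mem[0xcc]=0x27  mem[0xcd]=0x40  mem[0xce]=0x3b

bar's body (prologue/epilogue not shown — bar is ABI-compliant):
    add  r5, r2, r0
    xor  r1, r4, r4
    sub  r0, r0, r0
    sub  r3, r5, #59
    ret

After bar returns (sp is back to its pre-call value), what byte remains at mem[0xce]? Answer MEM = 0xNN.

prologue: push r3 → mem[0xce]=0xa1, sp=0xce
body[0] add  r5, r2, r0 → r5=0x84
body[1] xor  r1, r4, r4 → r1=0x00
body[2] sub  r0, r0, r0 → r0=0x00
body[3] sub  r3, r5, #59 → r3=0x49
epilogue: pop r3=0xa1, sp=0xcf
prologue pushed ['r3'] at ['0xce']

MEM = 0xa1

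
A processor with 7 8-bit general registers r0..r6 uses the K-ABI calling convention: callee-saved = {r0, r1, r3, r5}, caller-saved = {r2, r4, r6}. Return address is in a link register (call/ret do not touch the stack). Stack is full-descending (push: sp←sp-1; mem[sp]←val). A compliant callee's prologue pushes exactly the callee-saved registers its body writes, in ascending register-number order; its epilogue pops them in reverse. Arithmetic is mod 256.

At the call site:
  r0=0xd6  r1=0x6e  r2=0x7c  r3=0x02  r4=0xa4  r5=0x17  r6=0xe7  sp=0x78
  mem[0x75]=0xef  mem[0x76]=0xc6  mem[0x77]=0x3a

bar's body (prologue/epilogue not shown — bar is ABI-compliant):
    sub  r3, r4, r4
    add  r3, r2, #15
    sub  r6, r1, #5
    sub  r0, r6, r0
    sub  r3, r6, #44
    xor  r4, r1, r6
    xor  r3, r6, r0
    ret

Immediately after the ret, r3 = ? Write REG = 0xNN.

REG = 0x02

prologue: push r0 -> mem[0x77]=0xd6, sp=0x77
prologue: push r3 -> mem[0x76]=0x02, sp=0x76
body[0] sub  r3, r4, r4 -> r3=0x00
body[1] add  r3, r2, #15 -> r3=0x8b
body[2] sub  r6, r1, #5 -> r6=0x69
body[3] sub  r0, r6, r0 -> r0=0x93
body[4] sub  r3, r6, #44 -> r3=0x3d
body[5] xor  r4, r1, r6 -> r4=0x07
body[6] xor  r3, r6, r0 -> r3=0xfa
epilogue: pop r3=0x02, sp=0x77
epilogue: pop r0=0xd6, sp=0x78
r3 is callee-saved -> restored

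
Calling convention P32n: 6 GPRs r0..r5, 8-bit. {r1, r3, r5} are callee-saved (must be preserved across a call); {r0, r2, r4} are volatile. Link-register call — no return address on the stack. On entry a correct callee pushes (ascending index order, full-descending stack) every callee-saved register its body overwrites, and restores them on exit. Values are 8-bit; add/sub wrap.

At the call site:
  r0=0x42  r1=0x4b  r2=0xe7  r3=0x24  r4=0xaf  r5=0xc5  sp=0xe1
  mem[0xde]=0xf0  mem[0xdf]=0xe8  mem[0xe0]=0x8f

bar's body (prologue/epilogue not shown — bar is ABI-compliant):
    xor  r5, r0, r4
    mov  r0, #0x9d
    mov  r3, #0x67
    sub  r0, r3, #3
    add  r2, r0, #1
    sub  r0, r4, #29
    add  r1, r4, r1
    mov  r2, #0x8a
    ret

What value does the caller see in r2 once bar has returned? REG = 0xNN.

prologue: push r1 -> mem[0xe0]=0x4b, sp=0xe0
prologue: push r3 -> mem[0xdf]=0x24, sp=0xdf
prologue: push r5 -> mem[0xde]=0xc5, sp=0xde
body[0] xor  r5, r0, r4 -> r5=0xed
body[1] mov  r0, #0x9d -> r0=0x9d
body[2] mov  r3, #0x67 -> r3=0x67
body[3] sub  r0, r3, #3 -> r0=0x64
body[4] add  r2, r0, #1 -> r2=0x65
body[5] sub  r0, r4, #29 -> r0=0x92
body[6] add  r1, r4, r1 -> r1=0xfa
body[7] mov  r2, #0x8a -> r2=0x8a
epilogue: pop r5=0xc5, sp=0xdf
epilogue: pop r3=0x24, sp=0xe0
epilogue: pop r1=0x4b, sp=0xe1
r2 is caller-saved -> body value

REG = 0x8a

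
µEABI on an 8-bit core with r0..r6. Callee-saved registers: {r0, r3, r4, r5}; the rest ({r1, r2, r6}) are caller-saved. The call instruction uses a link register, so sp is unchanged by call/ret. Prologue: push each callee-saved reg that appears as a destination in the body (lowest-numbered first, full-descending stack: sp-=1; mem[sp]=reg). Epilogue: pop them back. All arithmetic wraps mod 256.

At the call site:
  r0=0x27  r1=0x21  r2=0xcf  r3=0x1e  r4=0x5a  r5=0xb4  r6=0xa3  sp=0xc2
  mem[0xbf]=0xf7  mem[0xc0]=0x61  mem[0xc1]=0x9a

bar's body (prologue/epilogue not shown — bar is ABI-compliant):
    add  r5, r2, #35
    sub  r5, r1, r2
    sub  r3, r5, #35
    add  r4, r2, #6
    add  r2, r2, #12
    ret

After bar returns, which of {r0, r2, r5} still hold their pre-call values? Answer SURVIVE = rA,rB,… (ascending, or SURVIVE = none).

prologue: push r3 → mem[0xc1]=0x1e, sp=0xc1
prologue: push r4 → mem[0xc0]=0x5a, sp=0xc0
prologue: push r5 → mem[0xbf]=0xb4, sp=0xbf
body[0] add  r5, r2, #35 → r5=0xf2
body[1] sub  r5, r1, r2 → r5=0x52
body[2] sub  r3, r5, #35 → r3=0x2f
body[3] add  r4, r2, #6 → r4=0xd5
body[4] add  r2, r2, #12 → r2=0xdb
epilogue: pop r5=0xb4, sp=0xc0
epilogue: pop r4=0x5a, sp=0xc1
epilogue: pop r3=0x1e, sp=0xc2
r0: callee-saved, written=False
r2: caller-saved, written=True
r5: callee-saved, written=True

SURVIVE = r0,r5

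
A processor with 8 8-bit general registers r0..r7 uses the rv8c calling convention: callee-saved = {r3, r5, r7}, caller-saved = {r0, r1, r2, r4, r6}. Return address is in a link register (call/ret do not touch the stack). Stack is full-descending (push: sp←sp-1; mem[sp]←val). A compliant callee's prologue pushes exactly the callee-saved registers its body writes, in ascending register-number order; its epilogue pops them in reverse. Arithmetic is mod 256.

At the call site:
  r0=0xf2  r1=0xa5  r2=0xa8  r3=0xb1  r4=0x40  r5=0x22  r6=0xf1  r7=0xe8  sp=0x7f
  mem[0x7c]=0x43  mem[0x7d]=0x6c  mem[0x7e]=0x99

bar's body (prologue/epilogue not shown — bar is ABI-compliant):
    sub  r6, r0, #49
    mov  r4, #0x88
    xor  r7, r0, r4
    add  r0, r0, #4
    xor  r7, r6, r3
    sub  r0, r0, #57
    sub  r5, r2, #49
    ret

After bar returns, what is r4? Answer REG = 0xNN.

REG = 0x88

prologue: push r5 → mem[0x7e]=0x22, sp=0x7e
prologue: push r7 → mem[0x7d]=0xe8, sp=0x7d
body[0] sub  r6, r0, #49 → r6=0xc1
body[1] mov  r4, #0x88 → r4=0x88
body[2] xor  r7, r0, r4 → r7=0x7a
body[3] add  r0, r0, #4 → r0=0xf6
body[4] xor  r7, r6, r3 → r7=0x70
body[5] sub  r0, r0, #57 → r0=0xbd
body[6] sub  r5, r2, #49 → r5=0x77
epilogue: pop r7=0xe8, sp=0x7e
epilogue: pop r5=0x22, sp=0x7f
r4 is caller-saved → body value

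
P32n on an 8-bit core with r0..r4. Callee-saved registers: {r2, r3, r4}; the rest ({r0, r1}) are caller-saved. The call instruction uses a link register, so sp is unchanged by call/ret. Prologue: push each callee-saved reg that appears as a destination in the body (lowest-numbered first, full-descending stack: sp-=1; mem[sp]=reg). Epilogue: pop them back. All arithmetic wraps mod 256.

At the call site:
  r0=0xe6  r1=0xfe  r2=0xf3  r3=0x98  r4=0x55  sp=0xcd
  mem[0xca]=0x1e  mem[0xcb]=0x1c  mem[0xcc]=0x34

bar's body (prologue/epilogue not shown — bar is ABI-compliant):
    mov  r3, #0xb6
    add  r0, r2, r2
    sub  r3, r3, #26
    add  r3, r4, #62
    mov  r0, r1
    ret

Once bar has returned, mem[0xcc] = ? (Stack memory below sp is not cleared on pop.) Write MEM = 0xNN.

prologue: push r3 → mem[0xcc]=0x98, sp=0xcc
body[0] mov  r3, #0xb6 → r3=0xb6
body[1] add  r0, r2, r2 → r0=0xe6
body[2] sub  r3, r3, #26 → r3=0x9c
body[3] add  r3, r4, #62 → r3=0x93
body[4] mov  r0, r1 → r0=0xfe
epilogue: pop r3=0x98, sp=0xcd
prologue pushed ['r3'] at ['0xcc']

MEM = 0x98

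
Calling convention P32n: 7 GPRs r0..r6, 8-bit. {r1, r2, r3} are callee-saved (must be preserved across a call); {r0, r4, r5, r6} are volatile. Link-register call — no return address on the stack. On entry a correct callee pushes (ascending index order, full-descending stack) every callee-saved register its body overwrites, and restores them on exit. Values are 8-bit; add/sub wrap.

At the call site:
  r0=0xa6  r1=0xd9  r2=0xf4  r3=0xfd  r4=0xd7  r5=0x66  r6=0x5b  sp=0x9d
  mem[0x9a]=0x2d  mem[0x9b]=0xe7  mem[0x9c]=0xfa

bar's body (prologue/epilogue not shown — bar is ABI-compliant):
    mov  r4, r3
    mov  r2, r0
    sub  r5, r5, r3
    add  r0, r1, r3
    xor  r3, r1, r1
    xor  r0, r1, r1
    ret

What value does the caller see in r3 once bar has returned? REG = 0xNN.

REG = 0xfd

prologue: push r2 → mem[0x9c]=0xf4, sp=0x9c
prologue: push r3 → mem[0x9b]=0xfd, sp=0x9b
body[0] mov  r4, r3 → r4=0xfd
body[1] mov  r2, r0 → r2=0xa6
body[2] sub  r5, r5, r3 → r5=0x69
body[3] add  r0, r1, r3 → r0=0xd6
body[4] xor  r3, r1, r1 → r3=0x00
body[5] xor  r0, r1, r1 → r0=0x00
epilogue: pop r3=0xfd, sp=0x9c
epilogue: pop r2=0xf4, sp=0x9d
r3 is callee-saved → restored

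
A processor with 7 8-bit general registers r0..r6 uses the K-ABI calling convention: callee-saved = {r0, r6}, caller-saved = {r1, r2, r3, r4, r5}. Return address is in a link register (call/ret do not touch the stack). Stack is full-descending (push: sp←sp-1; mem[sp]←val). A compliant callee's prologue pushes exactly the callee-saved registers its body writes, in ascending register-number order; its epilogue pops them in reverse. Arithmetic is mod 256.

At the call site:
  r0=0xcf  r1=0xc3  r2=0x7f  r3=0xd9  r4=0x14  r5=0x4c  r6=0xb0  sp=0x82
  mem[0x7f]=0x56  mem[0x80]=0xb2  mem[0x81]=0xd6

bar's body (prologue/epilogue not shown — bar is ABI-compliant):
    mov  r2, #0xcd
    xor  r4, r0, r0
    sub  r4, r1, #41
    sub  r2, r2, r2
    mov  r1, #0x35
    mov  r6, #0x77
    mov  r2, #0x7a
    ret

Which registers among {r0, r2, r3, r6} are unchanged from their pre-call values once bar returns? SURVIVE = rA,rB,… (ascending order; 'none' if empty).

prologue: push r6 → mem[0x81]=0xb0, sp=0x81
body[0] mov  r2, #0xcd → r2=0xcd
body[1] xor  r4, r0, r0 → r4=0x00
body[2] sub  r4, r1, #41 → r4=0x9a
body[3] sub  r2, r2, r2 → r2=0x00
body[4] mov  r1, #0x35 → r1=0x35
body[5] mov  r6, #0x77 → r6=0x77
body[6] mov  r2, #0x7a → r2=0x7a
epilogue: pop r6=0xb0, sp=0x82
r0: callee-saved, written=False
r2: caller-saved, written=True
r3: caller-saved, written=False
r6: callee-saved, written=True

SURVIVE = r0,r3,r6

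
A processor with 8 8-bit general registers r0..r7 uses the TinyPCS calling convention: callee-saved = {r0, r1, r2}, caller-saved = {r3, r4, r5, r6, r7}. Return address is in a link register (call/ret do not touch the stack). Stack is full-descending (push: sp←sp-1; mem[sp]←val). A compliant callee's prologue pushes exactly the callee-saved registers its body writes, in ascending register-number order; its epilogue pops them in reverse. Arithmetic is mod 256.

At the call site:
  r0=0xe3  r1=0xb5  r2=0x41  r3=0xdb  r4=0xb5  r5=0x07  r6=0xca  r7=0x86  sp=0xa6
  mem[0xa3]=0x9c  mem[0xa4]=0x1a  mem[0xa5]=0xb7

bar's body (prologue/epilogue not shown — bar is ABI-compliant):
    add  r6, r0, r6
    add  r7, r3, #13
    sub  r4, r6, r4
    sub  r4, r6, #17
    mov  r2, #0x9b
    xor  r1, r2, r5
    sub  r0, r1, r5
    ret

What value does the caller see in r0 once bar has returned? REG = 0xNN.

prologue: push r0 -> mem[0xa5]=0xe3, sp=0xa5
prologue: push r1 -> mem[0xa4]=0xb5, sp=0xa4
prologue: push r2 -> mem[0xa3]=0x41, sp=0xa3
body[0] add  r6, r0, r6 -> r6=0xad
body[1] add  r7, r3, #13 -> r7=0xe8
body[2] sub  r4, r6, r4 -> r4=0xf8
body[3] sub  r4, r6, #17 -> r4=0x9c
body[4] mov  r2, #0x9b -> r2=0x9b
body[5] xor  r1, r2, r5 -> r1=0x9c
body[6] sub  r0, r1, r5 -> r0=0x95
epilogue: pop r2=0x41, sp=0xa4
epilogue: pop r1=0xb5, sp=0xa5
epilogue: pop r0=0xe3, sp=0xa6
r0 is callee-saved -> restored

REG = 0xe3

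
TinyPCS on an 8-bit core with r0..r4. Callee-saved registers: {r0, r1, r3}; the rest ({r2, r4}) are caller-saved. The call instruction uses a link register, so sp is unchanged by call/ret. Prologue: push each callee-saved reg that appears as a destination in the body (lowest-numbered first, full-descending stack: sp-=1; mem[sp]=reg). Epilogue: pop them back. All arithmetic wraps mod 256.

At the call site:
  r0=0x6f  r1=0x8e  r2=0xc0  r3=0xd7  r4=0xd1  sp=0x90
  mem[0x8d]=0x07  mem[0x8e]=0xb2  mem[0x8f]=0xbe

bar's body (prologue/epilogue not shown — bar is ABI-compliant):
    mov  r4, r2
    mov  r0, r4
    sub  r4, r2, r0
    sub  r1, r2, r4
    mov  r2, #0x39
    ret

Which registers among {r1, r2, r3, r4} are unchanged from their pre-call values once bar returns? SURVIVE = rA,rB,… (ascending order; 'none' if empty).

SURVIVE = r1,r3

prologue: push r0 → mem[0x8f]=0x6f, sp=0x8f
prologue: push r1 → mem[0x8e]=0x8e, sp=0x8e
body[0] mov  r4, r2 → r4=0xc0
body[1] mov  r0, r4 → r0=0xc0
body[2] sub  r4, r2, r0 → r4=0x00
body[3] sub  r1, r2, r4 → r1=0xc0
body[4] mov  r2, #0x39 → r2=0x39
epilogue: pop r1=0x8e, sp=0x8f
epilogue: pop r0=0x6f, sp=0x90
r1: callee-saved, written=True
r2: caller-saved, written=True
r3: callee-saved, written=False
r4: caller-saved, written=True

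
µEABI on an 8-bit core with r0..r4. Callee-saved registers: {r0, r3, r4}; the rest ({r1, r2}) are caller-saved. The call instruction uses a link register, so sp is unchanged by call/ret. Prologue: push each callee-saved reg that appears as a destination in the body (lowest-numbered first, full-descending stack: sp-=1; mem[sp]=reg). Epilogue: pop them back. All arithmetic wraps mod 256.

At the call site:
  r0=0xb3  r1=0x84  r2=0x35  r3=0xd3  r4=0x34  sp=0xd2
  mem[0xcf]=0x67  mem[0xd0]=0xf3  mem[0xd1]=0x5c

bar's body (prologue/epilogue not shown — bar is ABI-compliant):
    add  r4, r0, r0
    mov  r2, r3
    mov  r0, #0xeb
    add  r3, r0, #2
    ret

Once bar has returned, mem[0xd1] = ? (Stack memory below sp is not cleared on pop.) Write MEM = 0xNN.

MEM = 0xb3

prologue: push r0 -> mem[0xd1]=0xb3, sp=0xd1
prologue: push r3 -> mem[0xd0]=0xd3, sp=0xd0
prologue: push r4 -> mem[0xcf]=0x34, sp=0xcf
body[0] add  r4, r0, r0 -> r4=0x66
body[1] mov  r2, r3 -> r2=0xd3
body[2] mov  r0, #0xeb -> r0=0xeb
body[3] add  r3, r0, #2 -> r3=0xed
epilogue: pop r4=0x34, sp=0xd0
epilogue: pop r3=0xd3, sp=0xd1
epilogue: pop r0=0xb3, sp=0xd2
prologue pushed ['r0', 'r3', 'r4'] at ['0xd1', '0xd0', '0xcf']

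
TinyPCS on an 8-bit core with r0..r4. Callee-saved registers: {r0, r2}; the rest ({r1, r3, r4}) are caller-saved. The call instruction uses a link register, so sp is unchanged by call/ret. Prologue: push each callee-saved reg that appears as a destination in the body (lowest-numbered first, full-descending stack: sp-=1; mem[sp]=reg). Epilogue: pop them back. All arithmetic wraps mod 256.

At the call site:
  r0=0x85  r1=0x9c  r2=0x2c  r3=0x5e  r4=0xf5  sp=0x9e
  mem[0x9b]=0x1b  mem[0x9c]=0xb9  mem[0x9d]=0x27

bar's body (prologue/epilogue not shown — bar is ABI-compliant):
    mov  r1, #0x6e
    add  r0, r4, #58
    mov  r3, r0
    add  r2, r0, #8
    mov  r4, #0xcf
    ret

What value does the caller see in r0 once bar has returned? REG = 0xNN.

prologue: push r0 → mem[0x9d]=0x85, sp=0x9d
prologue: push r2 → mem[0x9c]=0x2c, sp=0x9c
body[0] mov  r1, #0x6e → r1=0x6e
body[1] add  r0, r4, #58 → r0=0x2f
body[2] mov  r3, r0 → r3=0x2f
body[3] add  r2, r0, #8 → r2=0x37
body[4] mov  r4, #0xcf → r4=0xcf
epilogue: pop r2=0x2c, sp=0x9d
epilogue: pop r0=0x85, sp=0x9e
r0 is callee-saved → restored

REG = 0x85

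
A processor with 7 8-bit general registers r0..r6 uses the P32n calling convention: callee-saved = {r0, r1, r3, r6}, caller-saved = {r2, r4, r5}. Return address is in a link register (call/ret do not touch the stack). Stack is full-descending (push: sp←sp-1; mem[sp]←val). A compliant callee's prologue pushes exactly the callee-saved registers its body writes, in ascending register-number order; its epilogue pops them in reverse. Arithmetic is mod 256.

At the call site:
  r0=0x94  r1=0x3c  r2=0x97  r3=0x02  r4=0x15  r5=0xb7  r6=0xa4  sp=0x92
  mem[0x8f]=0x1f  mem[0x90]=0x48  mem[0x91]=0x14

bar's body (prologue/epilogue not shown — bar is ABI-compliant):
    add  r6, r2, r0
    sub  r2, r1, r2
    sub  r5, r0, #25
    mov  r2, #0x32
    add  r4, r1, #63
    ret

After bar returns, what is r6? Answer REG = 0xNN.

REG = 0xa4

prologue: push r6 -> mem[0x91]=0xa4, sp=0x91
body[0] add  r6, r2, r0 -> r6=0x2b
body[1] sub  r2, r1, r2 -> r2=0xa5
body[2] sub  r5, r0, #25 -> r5=0x7b
body[3] mov  r2, #0x32 -> r2=0x32
body[4] add  r4, r1, #63 -> r4=0x7b
epilogue: pop r6=0xa4, sp=0x92
r6 is callee-saved -> restored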